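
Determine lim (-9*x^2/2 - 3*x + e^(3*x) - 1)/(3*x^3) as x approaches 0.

3/2

Direct substitution gives 0/0.
Apply L'Hôpital: lim (-9*x + 3*e^(3*x) - 3)/(9*x^2), still 0/0.
Apply L'Hôpital: lim (9*e^(3*x) - 9)/(18*x), still 0/0.
After 3 applications of L'Hôpital's rule the quotient is (27*e^(3*x))/(18); substituting x = 0 gives 3/2.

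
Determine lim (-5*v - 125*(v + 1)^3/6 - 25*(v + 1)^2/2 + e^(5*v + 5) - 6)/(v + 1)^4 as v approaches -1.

625/24

Direct substitution gives 0/0.
Apply L'Hôpital: lim (-25*v - 125*(v + 1)^2/2 + 5*e^(5*v + 5) - 30)/(4*(v + 1)^3), still 0/0.
Apply L'Hôpital: lim (-125*v + 25*e^(5*v + 5) - 150)/(12*(v + 1)^2), still 0/0.
Apply L'Hôpital: lim (125*e^(5*v + 5) - 125)/(24*v + 24), still 0/0.
After 4 applications of L'Hôpital's rule the quotient is (625*e^(5*v + 5))/(24); substituting v = -1 gives 625/24.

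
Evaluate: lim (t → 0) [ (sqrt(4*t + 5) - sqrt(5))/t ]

2*√(5)/5

A 0/0 form; rationalise with √(5 + 4t) + √5. This collapses the numerator to 4t, leaving 4/(√(5 + 4t) + √5) → 4/(2√5) = 2*√(5)/5.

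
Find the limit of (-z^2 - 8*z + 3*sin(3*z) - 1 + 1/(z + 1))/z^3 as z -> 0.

-29/2

Substitution gives 0/0 (the numerator vanishes to order 3).
Expand each term to order z^3: the coefficient of z^3 in 1/(1 + z) is -1 and in 3·sin(3z) is -27/2.
Lower-order terms cancel with the polynomial part, so the numerator is (-29/2)·z^3 + o(z^3), and the limit is (-29/2)/(1) = -29/2.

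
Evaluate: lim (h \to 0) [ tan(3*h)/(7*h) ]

Substitution gives 0/0.
Since tan(u)/u → 1 as u → 0, tan(3h)/(3h) → 1 and the limit is 3/7.

3/7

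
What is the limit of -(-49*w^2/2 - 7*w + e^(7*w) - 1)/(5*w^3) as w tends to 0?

-343/30

Direct substitution gives 0/0.
Apply L'Hôpital: lim (-49*w + 7*e^(7*w) - 7)/(-15*w^2), still 0/0.
Apply L'Hôpital: lim (49*e^(7*w) - 49)/(-30*w), still 0/0.
After 3 applications of L'Hôpital's rule the quotient is (343*e^(7*w))/(-30); substituting w = 0 gives -343/30.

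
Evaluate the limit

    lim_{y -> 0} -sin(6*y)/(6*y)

-1

Substitution gives 0/0.
Write it as (6/(-6))·sin(6y)/(6y); since sin(u)/u → 1, the limit is -1.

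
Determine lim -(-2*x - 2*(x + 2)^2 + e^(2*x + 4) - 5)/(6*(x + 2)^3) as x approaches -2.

Direct substitution gives 0/0.
Apply L'Hôpital: lim (-4*x + 2*e^(2*x + 4) - 10)/(-18*(x + 2)^2), still 0/0.
Apply L'Hôpital: lim (4*e^(2*x + 4) - 4)/(-36*x - 72), still 0/0.
After 3 applications of L'Hôpital's rule the quotient is (8*e^(2*x + 4))/(-36); substituting x = -2 gives -2/9.

-2/9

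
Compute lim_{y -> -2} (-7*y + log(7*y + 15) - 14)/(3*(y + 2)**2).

Direct substitution gives 0/0.
Apply L'Hôpital: lim (-7 + 7/(7*y + 15))/(6*y + 12), still 0/0.
After 2 applications of L'Hôpital's rule the quotient is (-49/(7*y + 15)^2)/(6); substituting y = -2 gives -49/6.

-49/6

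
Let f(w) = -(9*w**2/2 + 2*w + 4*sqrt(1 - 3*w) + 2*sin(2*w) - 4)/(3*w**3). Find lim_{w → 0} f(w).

113/36

Substitution gives 0/0 (the numerator vanishes to order 3).
Expand each term to order w^3: the coefficient of w^3 in 4·√(1 - 3w) is -27/4 and in 2·sin(2w) is -8/3.
Lower-order terms cancel with the polynomial part, so the numerator is (-113/12)·w^3 + o(w^3), and the limit is (-113/12)/(-3) = 113/36.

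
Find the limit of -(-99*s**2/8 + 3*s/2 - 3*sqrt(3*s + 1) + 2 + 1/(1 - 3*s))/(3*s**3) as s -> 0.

Substitution gives 0/0 (the numerator vanishes to order 3).
Expand each term to order s^3: the coefficient of s^3 in 1/(1 - 3s) is 27 and in -3·√(1 + 3s) is -81/16.
Lower-order terms cancel with the polynomial part, so the numerator is (351/16)·s^3 + o(s^3), and the limit is (351/16)/(-3) = -117/16.

-117/16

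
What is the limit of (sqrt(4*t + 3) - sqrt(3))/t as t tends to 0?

Substitution gives 0/0. Multiply numerator and denominator by the conjugate √(3 + 4t) + √3.
The numerator becomes (3 + 4t) − 3 = 4t, so the expression simplifies to 4/(√(3 + 4t) + √3).
Letting t → 0 gives 4/(2√3) = 2*√(3)/3.

2*√(3)/3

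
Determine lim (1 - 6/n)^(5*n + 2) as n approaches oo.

The base → 1 and the exponent → ∞: a 1^∞ form.
Take logarithms: (5n + 2)·ln(1 - 6/n). Since ln(1+u) ~ u for small u, this behaves like (5n)·(-6/n) → -30.
So the limit is e^(-30).

e^(-30)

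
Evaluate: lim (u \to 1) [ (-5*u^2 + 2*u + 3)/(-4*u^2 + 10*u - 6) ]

At u = 1 both the top and bottom vanish — a removable singularity. Factoring out (u - 1) from each leaves (-5*u - 3)/(6 - 4*u), which at u = 1 equals -4.

-4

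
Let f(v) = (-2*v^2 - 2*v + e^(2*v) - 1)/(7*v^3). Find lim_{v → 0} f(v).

4/21

Direct substitution gives 0/0.
Apply L'Hôpital: lim (-4*v + 2*e^(2*v) - 2)/(21*v^2), still 0/0.
Apply L'Hôpital: lim (4*e^(2*v) - 4)/(42*v), still 0/0.
After 3 applications of L'Hôpital's rule the quotient is (8*e^(2*v))/(42); substituting v = 0 gives 4/21.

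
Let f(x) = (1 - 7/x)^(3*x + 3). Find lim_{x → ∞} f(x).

The base → 1 and the exponent → ∞: a 1^∞ form.
Take logarithms: (3x + 3)·ln(1 - 7/x). Since ln(1+u) ~ u for small u, this behaves like (3x)·(-7/x) → -21.
So the limit is e^(-21).

e^(-21)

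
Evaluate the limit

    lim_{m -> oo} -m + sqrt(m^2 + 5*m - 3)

An ∞ − ∞ form. Rationalising with the conjugate, the difference becomes (5m - 3) / (√(m^2 + 5*m - 3) + m).
For large m the denominator behaves like 2·m, so the quotient tends to 5/2 = 5/2.

5/2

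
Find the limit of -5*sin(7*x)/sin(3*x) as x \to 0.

Substitution gives 0/0.
Divide numerator and denominator by x: sin(7x)/x → 7 and sin(3x)/x → 3, so the limit is -5·7/3 = -35/3.

-35/3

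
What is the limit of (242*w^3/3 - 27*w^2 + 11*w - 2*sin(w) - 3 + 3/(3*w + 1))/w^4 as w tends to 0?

243

Substitution gives 0/0 (the numerator vanishes to order 4).
Expand each term to order w^4: the coefficient of w^4 in 3·1/(1 + 3w) is 243 and in -2·sin(w) is 0.
Lower-order terms cancel with the polynomial part, so the numerator is (243)·w^4 + o(w^4), and the limit is (243)/(1) = 243.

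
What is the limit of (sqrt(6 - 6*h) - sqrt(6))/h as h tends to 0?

Substitution gives 0/0. Multiply numerator and denominator by the conjugate √(6 - 6h) + √6.
The numerator becomes (6 - 6h) − 6 = -6h, so the expression simplifies to -6/(√(6 - 6h) + √6).
Letting h → 0 gives -6/(2√6) = -√(6)/2.

-√(6)/2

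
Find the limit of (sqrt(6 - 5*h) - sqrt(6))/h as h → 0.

Substitution gives 0/0. Multiply numerator and denominator by the conjugate √(6 - 5h) + √6.
The numerator becomes (6 - 5h) − 6 = -5h, so the expression simplifies to -5/(√(6 - 5h) + √6).
Letting h → 0 gives -5/(2√6) = -5*√(6)/12.

-5*√(6)/12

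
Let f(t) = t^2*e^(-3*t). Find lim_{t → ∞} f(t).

Write as t^2/e^{3t}, an ∞/∞ form.
Exponential growth dominates any polynomial, so repeated L'Hôpital (or the standard result) gives 0.

0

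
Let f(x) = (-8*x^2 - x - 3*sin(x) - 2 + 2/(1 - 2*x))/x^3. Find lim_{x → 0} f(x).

33/2

Substitution gives 0/0 (the numerator vanishes to order 3).
Expand each term to order x^3: the coefficient of x^3 in 2·1/(1 - 2x) is 16 and in -3·sin(x) is 1/2.
Lower-order terms cancel with the polynomial part, so the numerator is (33/2)·x^3 + o(x^3), and the limit is (33/2)/(1) = 33/2.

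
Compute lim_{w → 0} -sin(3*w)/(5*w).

-3/5

Substitution gives 0/0.
Write it as (3/(-5))·sin(3w)/(3w); since sin(u)/u → 1, the limit is -3/5.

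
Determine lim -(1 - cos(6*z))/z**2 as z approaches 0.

-18

Substitution gives 0/0.
Use (1 − cos u)/u² → 1/2 with u = 6z: the limit is 6²/(2·(-1)) = -18.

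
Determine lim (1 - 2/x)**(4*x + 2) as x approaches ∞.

e^(-8)

Write it as [(1 - 2/x)^x]^(4) · (1 - 2/x)^(2). The bracketed term tends to e^(-2) and the second factor to 1, so the limit is e^(-8).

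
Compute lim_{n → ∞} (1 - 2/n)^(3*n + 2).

e^(-6)

The base → 1 and the exponent → ∞: a 1^∞ form.
Take logarithms: (3n + 2)·ln(1 - 2/n). Since ln(1+u) ~ u for small u, this behaves like (3n)·(-2/n) → -6.
So the limit is e^(-6).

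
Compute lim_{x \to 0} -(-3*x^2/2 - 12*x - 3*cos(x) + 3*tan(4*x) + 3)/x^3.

Substitution gives 0/0 (the numerator vanishes to order 3).
Expand each term to order x^3: the coefficient of x^3 in -3·cos(x) is 0 and in 3·tan(4x) is 64.
Lower-order terms cancel with the polynomial part, so the numerator is (64)·x^3 + o(x^3), and the limit is (64)/(-1) = -64.

-64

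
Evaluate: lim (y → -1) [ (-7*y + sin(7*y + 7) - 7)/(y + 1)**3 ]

-343/6

Direct substitution gives 0/0.
Apply L'Hôpital: lim (7*cos(7*y + 7) - 7)/(3*(y + 1)^2), still 0/0.
Apply L'Hôpital: lim (-49*sin(7*y + 7))/(6*y + 6), still 0/0.
After 3 applications of L'Hôpital's rule the quotient is (-343*cos(7*y + 7))/(6); substituting y = -1 gives -343/6.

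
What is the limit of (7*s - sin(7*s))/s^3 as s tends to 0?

Direct substitution gives 0/0.
Apply L'Hôpital: lim (7 - 7*cos(7*s))/(3*s^2), still 0/0.
Apply L'Hôpital: lim (49*sin(7*s))/(6*s), still 0/0.
After 3 applications of L'Hôpital's rule the quotient is (343*cos(7*s))/(6); substituting s = 0 gives 343/6.

343/6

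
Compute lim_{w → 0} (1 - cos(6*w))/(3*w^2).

6

Substitution gives 0/0.
Use (1 − cos u)/u² → 1/2 with u = 6w: the limit is 6²/(2·3) = 6.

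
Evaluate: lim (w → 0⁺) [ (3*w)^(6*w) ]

1

Base → 0⁺ and exponent → 0⁺: a 0^0 form.
Take logs: 6w·ln(3w). This is 0·(−∞); rewriting as ln(3w)/(1/(6w)) and applying L'Hôpital gives 0.
Hence the limit is e^0 = 1.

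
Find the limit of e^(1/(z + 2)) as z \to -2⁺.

As z → -2⁺, 1/(z + 2) → +∞, so e^(1/(z + 2)) → ∞.

∞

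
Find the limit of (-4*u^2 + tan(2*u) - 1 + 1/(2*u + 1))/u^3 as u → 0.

Substitution gives 0/0 (the numerator vanishes to order 3).
Expand each term to order u^3: the coefficient of u^3 in tan(2u) is 8/3 and in 1/(1 + 2u) is -8.
Lower-order terms cancel with the polynomial part, so the numerator is (-16/3)·u^3 + o(u^3), and the limit is (-16/3)/(1) = -16/3.

-16/3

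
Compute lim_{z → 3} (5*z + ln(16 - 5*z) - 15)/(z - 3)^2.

Direct substitution gives 0/0.
Apply L'Hôpital: lim (5 - 5/(16 - 5*z))/(2*z - 6), still 0/0.
After 2 applications of L'Hôpital's rule the quotient is (-25/(16 - 5*z)^2)/(2); substituting z = 3 gives -25/2.

-25/2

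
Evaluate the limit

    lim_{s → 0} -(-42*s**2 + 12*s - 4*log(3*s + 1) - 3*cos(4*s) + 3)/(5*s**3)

36/5

Substitution gives 0/0 (the numerator vanishes to order 3).
Expand each term to order s^3: the coefficient of s^3 in -4·ln(1 + 3s) is -36 and in -3·cos(4s) is 0.
Lower-order terms cancel with the polynomial part, so the numerator is (-36)·s^3 + o(s^3), and the limit is (-36)/(-5) = 36/5.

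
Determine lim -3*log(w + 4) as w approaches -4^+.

As w → -4⁺, w + 4 → 0⁺ and ln(w + 4) → −∞.
Multiplying by -3 gives ∞.

∞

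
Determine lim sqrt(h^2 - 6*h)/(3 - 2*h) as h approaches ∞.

For large |h|, √(h^2 - 6*h) ≈ √1·|h| and the denominator ≈ -2h.
Since h → +∞, |h| = h, giving √1/(-2) = -1/2.

-1/2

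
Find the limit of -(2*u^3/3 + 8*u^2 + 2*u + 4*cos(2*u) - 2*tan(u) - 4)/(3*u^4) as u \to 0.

-8/9

Substitution gives 0/0 (the numerator vanishes to order 4).
Expand each term to order u^4: the coefficient of u^4 in -2·tan(u) is 0 and in 4·cos(2u) is 8/3.
Lower-order terms cancel with the polynomial part, so the numerator is (8/3)·u^4 + o(u^4), and the limit is (8/3)/(-3) = -8/9.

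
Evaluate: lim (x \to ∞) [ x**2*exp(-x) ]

Write as x^2/e^{1x}, an ∞/∞ form.
Exponential growth dominates any polynomial, so repeated L'Hôpital (or the standard result) gives 0.

0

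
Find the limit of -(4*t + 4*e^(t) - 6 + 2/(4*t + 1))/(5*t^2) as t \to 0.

Substitution gives 0/0 (the numerator vanishes to order 2).
Expand each term to order t^2: the coefficient of t^2 in 2·1/(1 + 4t) is 32 and in 4·e^(t) is 2.
Lower-order terms cancel with the polynomial part, so the numerator is (34)·t^2 + o(t^2), and the limit is (34)/(-5) = -34/5.

-34/5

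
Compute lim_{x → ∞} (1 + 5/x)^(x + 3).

The base → 1 and the exponent → ∞: a 1^∞ form.
Take logarithms: (x + 3)·ln(1 + 5/x). Since ln(1+u) ~ u for small u, this behaves like (x)·(5/x) → 5.
So the limit is e^(5).

e^(5)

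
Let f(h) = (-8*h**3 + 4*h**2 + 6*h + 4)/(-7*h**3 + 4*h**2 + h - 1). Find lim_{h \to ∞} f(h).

Numerator and denominator both have degree 3.
Dividing every term by h^3, all lower-order terms vanish and the limit is the ratio of leading coefficients, -8/(-7) = 8/7.

8/7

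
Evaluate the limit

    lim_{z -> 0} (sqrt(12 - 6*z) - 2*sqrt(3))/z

Substitution gives 0/0. Multiply numerator and denominator by the conjugate √(12 - 6z) + √12.
The numerator becomes (12 - 6z) − 12 = -6z, so the expression simplifies to -6/(√(12 - 6z) + √12).
Letting z → 0 gives -6/(2√12) = -√(3)/2.

-√(3)/2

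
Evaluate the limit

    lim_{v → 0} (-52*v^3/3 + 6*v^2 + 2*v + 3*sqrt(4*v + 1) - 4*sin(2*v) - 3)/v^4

Substitution gives 0/0 (the numerator vanishes to order 4).
Expand each term to order v^4: the coefficient of v^4 in 3·√(1 + 4v) is -30 and in -4·sin(2v) is 0.
Lower-order terms cancel with the polynomial part, so the numerator is (-30)·v^4 + o(v^4), and the limit is (-30)/(1) = -30.

-30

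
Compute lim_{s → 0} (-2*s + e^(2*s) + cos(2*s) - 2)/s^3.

4/3

Substitution gives 0/0; apply L'Hôpital's rule 3 times.
After differentiating numerator and denominator 3 times the quotient is (8*e^(2*s) + 8*sin(2*s))/(6); at s = 0 this is 4/3.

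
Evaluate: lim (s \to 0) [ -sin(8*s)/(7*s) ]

-8/7

Substitution gives 0/0.
Write it as (8/(-7))·sin(8s)/(8s); since sin(u)/u → 1, the limit is -8/7.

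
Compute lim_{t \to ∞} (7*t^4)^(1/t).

Base → ∞ and exponent → 0: an ∞^0 form.
Take logs: (1/t)·ln(7·t^4) = (ln 7 + 4·ln t)/t → 0.
So the limit is e^0 = 1.

1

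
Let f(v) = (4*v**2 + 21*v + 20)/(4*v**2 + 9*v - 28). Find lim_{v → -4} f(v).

11/23

At v = -4 both the top and bottom vanish — a removable singularity. Factoring out (v + 4) from each leaves (4*v + 5)/(4*v - 7), which at v = -4 equals 11/23.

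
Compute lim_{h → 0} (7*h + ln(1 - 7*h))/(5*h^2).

Direct substitution gives 0/0.
Apply L'Hôpital: lim (7 - 7/(1 - 7*h))/(10*h), still 0/0.
After 2 applications of L'Hôpital's rule the quotient is (-49/(1 - 7*h)^2)/(10); substituting h = 0 gives -49/10.

-49/10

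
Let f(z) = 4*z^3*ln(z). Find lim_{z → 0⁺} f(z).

0

This is a 0·(−∞) form. Rewrite as 4·ln(z) / z^(−3) and apply L'Hôpital:
the derivative quotient is 4·(1/z) / (−3·z^(−4)) = (-4/3)·z^3 → 0.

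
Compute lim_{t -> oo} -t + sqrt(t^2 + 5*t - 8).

5/2

An ∞ − ∞ form. Rationalising with the conjugate, the difference becomes (5t - 8) / (√(t^2 + 5*t - 8) + t).
For large t the denominator behaves like 2·t, so the quotient tends to 5/2 = 5/2.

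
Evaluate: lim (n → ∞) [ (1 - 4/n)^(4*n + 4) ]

e^(-16)

The base → 1 and the exponent → ∞: a 1^∞ form.
Take logarithms: (4n + 4)·ln(1 - 4/n). Since ln(1+u) ~ u for small u, this behaves like (4n)·(-4/n) → -16.
So the limit is e^(-16).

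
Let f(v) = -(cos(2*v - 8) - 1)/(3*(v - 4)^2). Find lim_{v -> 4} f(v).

2/3

Direct substitution gives 0/0.
Apply L'Hôpital: lim (-2*sin(2*v - 8))/(24 - 6*v), still 0/0.
After 2 applications of L'Hôpital's rule the quotient is (-4*cos(2*v - 8))/(-6); substituting v = 4 gives 2/3.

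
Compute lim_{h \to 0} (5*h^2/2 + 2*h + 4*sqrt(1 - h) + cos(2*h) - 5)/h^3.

-1/4

Substitution gives 0/0; apply L'Hôpital's rule 3 times.
After differentiating numerator and denominator 3 times the quotient is (8*sin(2*h) - 3/(2*(1 - h)^(5/2)))/(6); at h = 0 this is -1/4.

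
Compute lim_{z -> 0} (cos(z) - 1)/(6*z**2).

-1/12

Direct substitution gives 0/0.
Apply L'Hôpital: lim (-sin(z))/(12*z), still 0/0.
After 2 applications of L'Hôpital's rule the quotient is (-cos(z))/(12); substituting z = 0 gives -1/12.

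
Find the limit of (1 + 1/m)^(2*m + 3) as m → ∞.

Let L be the limit and take ln: ln L = lim (2m + 3)·ln(1 + 1/m) = lim (2m + 3)·(1/m + O(1/m²)) = 2.
Hence L = e^(2).

e^(2)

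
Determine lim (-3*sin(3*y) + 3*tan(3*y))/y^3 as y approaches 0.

Substitution gives 0/0; apply L'Hôpital's rule 3 times.
After differentiating numerator and denominator 3 times the quotient is (81*cos(3*y) + 486*tan(3*y)^4 + 648*tan(3*y)^2 + 162)/(6); at y = 0 this is 81/2.

81/2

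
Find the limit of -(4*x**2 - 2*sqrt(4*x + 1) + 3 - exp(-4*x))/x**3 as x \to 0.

-8/3

Substitution gives 0/0 (the numerator vanishes to order 3).
Expand each term to order x^3: the coefficient of x^3 in −e^(-4x) is 32/3 and in -2·√(1 + 4x) is -8.
Lower-order terms cancel with the polynomial part, so the numerator is (8/3)·x^3 + o(x^3), and the limit is (8/3)/(-1) = -8/3.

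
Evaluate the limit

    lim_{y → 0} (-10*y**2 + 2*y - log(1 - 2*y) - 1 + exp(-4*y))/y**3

Substitution gives 0/0; apply L'Hôpital's rule 3 times.
After differentiating numerator and denominator 3 times the quotient is (-64*e^(-4*y) - 16/(2*y - 1)^3)/(6); at y = 0 this is -8.

-8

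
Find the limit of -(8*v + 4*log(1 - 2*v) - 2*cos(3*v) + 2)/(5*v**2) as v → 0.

-1/5

Substitution gives 0/0; apply L'Hôpital's rule 2 times.
After differentiating numerator and denominator 2 times the quotient is (18*cos(3*v) - 16/(2*v - 1)^2)/(-10); at v = 0 this is -1/5.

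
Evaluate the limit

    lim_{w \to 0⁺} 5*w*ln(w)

This is a 0·(−∞) form. Rewrite as 5·ln(w) / w^(−1) and apply L'Hôpital:
the derivative quotient is 5·(1/w) / (−1·w^(−2)) = (-5/1)·w^1 → 0.

0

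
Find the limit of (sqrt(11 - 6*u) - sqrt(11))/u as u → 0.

-3*√(11)/11

A 0/0 form; rationalise with √(11 - 6u) + √11. This collapses the numerator to -6u, leaving -6/(√(11 - 6u) + √11) → -6/(2√11) = -3*√(11)/11.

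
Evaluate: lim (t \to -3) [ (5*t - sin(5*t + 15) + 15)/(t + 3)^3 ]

125/6

Direct substitution gives 0/0.
Apply L'Hôpital: lim (5 - 5*cos(5*t + 15))/(3*(t + 3)^2), still 0/0.
Apply L'Hôpital: lim (25*sin(5*t + 15))/(6*t + 18), still 0/0.
After 3 applications of L'Hôpital's rule the quotient is (125*cos(5*t + 15))/(6); substituting t = -3 gives 125/6.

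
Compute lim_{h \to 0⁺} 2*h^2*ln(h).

0

This is a 0·(−∞) form. Rewrite as 2·ln(h) / h^(−2) and apply L'Hôpital:
the derivative quotient is 2·(1/h) / (−2·h^(−3)) = (-2/2)·h^2 → 0.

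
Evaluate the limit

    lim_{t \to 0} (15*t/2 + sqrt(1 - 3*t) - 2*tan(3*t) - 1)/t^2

Substitution gives 0/0 (the numerator vanishes to order 2).
Expand each term to order t^2: the coefficient of t^2 in √(1 - 3t) is -9/8 and in -2·tan(3t) is 0.
Lower-order terms cancel with the polynomial part, so the numerator is (-9/8)·t^2 + o(t^2), and the limit is (-9/8)/(1) = -9/8.

-9/8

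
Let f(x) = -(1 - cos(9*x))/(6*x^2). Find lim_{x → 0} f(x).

-27/4

Substitution gives 0/0.
Use (1 − cos u)/u² → 1/2 with u = 9x: the limit is 9²/(2·(-6)) = -27/4.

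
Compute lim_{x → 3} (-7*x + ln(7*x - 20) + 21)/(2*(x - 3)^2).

-49/4

Direct substitution gives 0/0.
Apply L'Hôpital: lim (-7 + 7/(7*x - 20))/(4*x - 12), still 0/0.
After 2 applications of L'Hôpital's rule the quotient is (-49/(7*x - 20)^2)/(4); substituting x = 3 gives -49/4.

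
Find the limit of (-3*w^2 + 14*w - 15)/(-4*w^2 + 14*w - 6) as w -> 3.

Direct substitution gives 0/0, so factor. Both numerator and denominator have (w - 3) as a factor.
After cancelling, the expression reduces to (5 - 3*w)/(2 - 4*w).
Substituting w = 3 gives 2/5.

2/5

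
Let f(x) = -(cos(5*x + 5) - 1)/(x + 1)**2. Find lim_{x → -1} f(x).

Direct substitution gives 0/0.
Apply L'Hôpital: lim (-5*sin(5*x + 5))/(-2*x - 2), still 0/0.
After 2 applications of L'Hôpital's rule the quotient is (-25*cos(5*x + 5))/(-2); substituting x = -1 gives 25/2.

25/2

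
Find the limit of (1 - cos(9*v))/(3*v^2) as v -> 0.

27/2

Substitution gives 0/0.
Use (1 − cos u)/u² → 1/2 with u = 9v: the limit is 9²/(2·3) = 27/2.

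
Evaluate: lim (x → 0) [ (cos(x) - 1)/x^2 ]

-1/2

Direct substitution gives 0/0.
Apply L'Hôpital: lim (-sin(x))/(2*x), still 0/0.
After 2 applications of L'Hôpital's rule the quotient is (-cos(x))/(2); substituting x = 0 gives -1/2.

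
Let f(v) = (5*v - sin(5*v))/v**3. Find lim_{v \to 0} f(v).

125/6

Direct substitution gives 0/0.
Apply L'Hôpital: lim (5 - 5*cos(5*v))/(3*v^2), still 0/0.
Apply L'Hôpital: lim (25*sin(5*v))/(6*v), still 0/0.
After 3 applications of L'Hôpital's rule the quotient is (125*cos(5*v))/(6); substituting v = 0 gives 125/6.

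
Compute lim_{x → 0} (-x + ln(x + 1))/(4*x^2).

Direct substitution gives 0/0.
Apply L'Hôpital: lim (-1 + 1/(x + 1))/(8*x), still 0/0.
After 2 applications of L'Hôpital's rule the quotient is (-1/(x + 1)^2)/(8); substituting x = 0 gives -1/8.

-1/8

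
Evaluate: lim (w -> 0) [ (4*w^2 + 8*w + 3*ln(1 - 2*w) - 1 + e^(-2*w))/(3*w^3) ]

-28/9

Substitution gives 0/0; apply L'Hôpital's rule 3 times.
After differentiating numerator and denominator 3 times the quotient is (-8*e^(-2*w) + 48/(2*w - 1)^3)/(18); at w = 0 this is -28/9.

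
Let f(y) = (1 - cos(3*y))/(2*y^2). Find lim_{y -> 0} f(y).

9/4

Substitution gives 0/0.
Use (1 − cos u)/u² → 1/2 with u = 3y: the limit is 3²/(2·2) = 9/4.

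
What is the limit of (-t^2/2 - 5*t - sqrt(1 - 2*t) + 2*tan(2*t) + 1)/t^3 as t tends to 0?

35/6

Substitution gives 0/0; apply L'Hôpital's rule 3 times.
After differentiating numerator and denominator 3 times the quotient is (96*tan(2*t)^2/cos(2*t)^2 + 32/cos(2*t)^2 + 3/(1 - 2*t)^(5/2))/(6); at t = 0 this is 35/6.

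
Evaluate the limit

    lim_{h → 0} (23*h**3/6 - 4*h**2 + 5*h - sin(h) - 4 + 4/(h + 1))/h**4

4

Substitution gives 0/0; apply L'Hôpital's rule 4 times.
After differentiating numerator and denominator 4 times the quotient is (-sin(h) + 96/(h + 1)^5)/(24); at h = 0 this is 4.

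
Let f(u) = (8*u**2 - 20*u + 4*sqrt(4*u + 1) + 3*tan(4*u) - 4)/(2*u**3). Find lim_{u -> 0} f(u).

40

Substitution gives 0/0 (the numerator vanishes to order 3).
Expand each term to order u^3: the coefficient of u^3 in 4·√(1 + 4u) is 16 and in 3·tan(4u) is 64.
Lower-order terms cancel with the polynomial part, so the numerator is (80)·u^3 + o(u^3), and the limit is (80)/(2) = 40.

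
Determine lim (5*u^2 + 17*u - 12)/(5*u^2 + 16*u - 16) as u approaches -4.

23/24

Direct substitution gives 0/0, so factor. Both numerator and denominator have (u + 4) as a factor.
After cancelling, the expression reduces to (5*u - 3)/(5*u - 4).
Substituting u = -4 gives 23/24.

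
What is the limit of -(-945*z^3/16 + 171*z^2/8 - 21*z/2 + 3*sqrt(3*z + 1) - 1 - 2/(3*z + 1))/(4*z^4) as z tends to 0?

21951/512

Substitution gives 0/0 (the numerator vanishes to order 4).
Expand each term to order z^4: the coefficient of z^4 in -2·1/(1 + 3z) is -162 and in 3·√(1 + 3z) is -1215/128.
Lower-order terms cancel with the polynomial part, so the numerator is (-21951/128)·z^4 + o(z^4), and the limit is (-21951/128)/(-4) = 21951/512.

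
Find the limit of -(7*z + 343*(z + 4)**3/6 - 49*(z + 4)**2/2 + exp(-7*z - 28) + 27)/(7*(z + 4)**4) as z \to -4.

-343/24

Direct substitution gives 0/0.
Apply L'Hôpital: lim (-49*z + 343*(z + 4)^2/2 - 7*e^(-7*z - 28) - 189)/(-28*(z + 4)^3), still 0/0.
Apply L'Hôpital: lim (343*z + 49*e^(-7*z - 28) + 1323)/(-84*(z + 4)^2), still 0/0.
Apply L'Hôpital: lim (343 - 343*e^(-7*z - 28))/(-168*z - 672), still 0/0.
After 4 applications of L'Hôpital's rule the quotient is (2401*e^(-7*z - 28))/(-168); substituting z = -4 gives -343/24.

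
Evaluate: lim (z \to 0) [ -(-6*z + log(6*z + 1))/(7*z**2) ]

Direct substitution gives 0/0.
Apply L'Hôpital: lim (-6 + 6/(6*z + 1))/(-14*z), still 0/0.
After 2 applications of L'Hôpital's rule the quotient is (-36/(6*z + 1)^2)/(-14); substituting z = 0 gives 18/7.

18/7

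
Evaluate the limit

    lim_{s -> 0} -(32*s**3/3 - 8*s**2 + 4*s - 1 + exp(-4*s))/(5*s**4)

-32/15

Direct substitution gives 0/0.
Apply L'Hôpital: lim (32*s^2 - 16*s + 4 - 4*e^(-4*s))/(-20*s^3), still 0/0.
Apply L'Hôpital: lim (64*s - 16 + 16*e^(-4*s))/(-60*s^2), still 0/0.
Apply L'Hôpital: lim (64 - 64*e^(-4*s))/(-120*s), still 0/0.
After 4 applications of L'Hôpital's rule the quotient is (256*e^(-4*s))/(-120); substituting s = 0 gives -32/15.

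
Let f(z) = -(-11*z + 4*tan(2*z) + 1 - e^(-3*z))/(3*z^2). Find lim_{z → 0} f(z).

3/2

Substitution gives 0/0 (the numerator vanishes to order 2).
Expand each term to order z^2: the coefficient of z^2 in 4·tan(2z) is 0 and in −e^(-3z) is -9/2.
Lower-order terms cancel with the polynomial part, so the numerator is (-9/2)·z^2 + o(z^2), and the limit is (-9/2)/(-3) = 3/2.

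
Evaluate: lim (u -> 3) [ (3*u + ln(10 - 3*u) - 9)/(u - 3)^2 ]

-9/2

Direct substitution gives 0/0.
Apply L'Hôpital: lim (3 - 3/(10 - 3*u))/(2*u - 6), still 0/0.
After 2 applications of L'Hôpital's rule the quotient is (-9/(10 - 3*u)^2)/(2); substituting u = 3 gives -9/2.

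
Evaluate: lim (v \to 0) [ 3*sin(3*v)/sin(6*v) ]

Substitution gives 0/0.
Divide numerator and denominator by v: sin(3v)/v → 3 and sin(6v)/v → 6, so the limit is 3·3/6 = 3/2.

3/2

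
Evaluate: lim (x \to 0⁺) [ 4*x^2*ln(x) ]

0

This is a 0·(−∞) form. Rewrite as 4·ln(x) / x^(−2) and apply L'Hôpital:
the derivative quotient is 4·(1/x) / (−2·x^(−3)) = (-4/2)·x^2 → 0.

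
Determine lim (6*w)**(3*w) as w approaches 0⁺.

1

Base → 0⁺ and exponent → 0⁺: a 0^0 form.
Take logs: 3w·ln(6w). This is 0·(−∞); rewriting as ln(6w)/(1/(3w)) and applying L'Hôpital gives 0.
Hence the limit is e^0 = 1.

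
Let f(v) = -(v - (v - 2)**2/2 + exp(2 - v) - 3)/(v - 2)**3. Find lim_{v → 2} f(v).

1/6

Direct substitution gives 0/0.
Apply L'Hôpital: lim (-v - e^(2 - v) + 3)/(-3*(v - 2)^2), still 0/0.
Apply L'Hôpital: lim (e^(2 - v) - 1)/(12 - 6*v), still 0/0.
After 3 applications of L'Hôpital's rule the quotient is (-e^(2 - v))/(-6); substituting v = 2 gives 1/6.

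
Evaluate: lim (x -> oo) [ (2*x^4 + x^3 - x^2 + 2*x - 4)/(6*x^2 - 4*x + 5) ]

∞

The numerator has higher degree (4 > 2); the quotient behaves like (2/(6))·x^2 for large |x|.
As x → +∞ this diverges to ∞.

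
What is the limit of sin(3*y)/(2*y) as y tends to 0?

Substitution gives 0/0.
Write it as (3/2)·sin(3y)/(3y); since sin(u)/u → 1, the limit is 3/2.

3/2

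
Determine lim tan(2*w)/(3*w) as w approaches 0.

Substitution gives 0/0.
Since tan(u)/u → 1 as u → 0, tan(2w)/(2w) → 1 and the limit is 2/3.

2/3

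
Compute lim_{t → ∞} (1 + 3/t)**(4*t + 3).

e^(12)

Let L be the limit and take ln: ln L = lim (4t + 3)·ln(1 + 3/t) = lim (4t + 3)·(3/t + O(1/t²)) = 12.
Hence L = e^(12).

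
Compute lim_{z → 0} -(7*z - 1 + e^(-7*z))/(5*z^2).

-49/10

Direct substitution gives 0/0.
Apply L'Hôpital: lim (7 - 7*e^(-7*z))/(-10*z), still 0/0.
After 2 applications of L'Hôpital's rule the quotient is (49*e^(-7*z))/(-10); substituting z = 0 gives -49/10.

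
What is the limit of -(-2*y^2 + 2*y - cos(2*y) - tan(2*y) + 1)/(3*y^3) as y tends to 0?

Substitution gives 0/0; apply L'Hôpital's rule 3 times.
After differentiating numerator and denominator 3 times the quotient is (-8*sin(2*y) - 48*tan(2*y)^4 - 64*tan(2*y)^2 - 16)/(-18); at y = 0 this is 8/9.

8/9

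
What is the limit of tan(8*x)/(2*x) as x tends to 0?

4

Substitution gives 0/0.
Since tan(u)/u → 1 as u → 0, tan(8x)/(8x) → 1 and the limit is 8/2 = 4.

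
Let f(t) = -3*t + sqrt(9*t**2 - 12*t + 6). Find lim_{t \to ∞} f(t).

-2

This has the form ∞ − ∞. Multiply and divide by the conjugate √(9*t^2 - 12*t + 6) + 3t.
That gives (-12t + 6) / (√(9*t^2 - 12*t + 6) + 3t).
Divide numerator and denominator by t: the limit is -12/(2·3) = -2.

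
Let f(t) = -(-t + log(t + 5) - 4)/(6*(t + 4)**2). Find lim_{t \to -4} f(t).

Direct substitution gives 0/0.
Apply L'Hôpital: lim (-1 + 1/(t + 5))/(-12*t - 48), still 0/0.
After 2 applications of L'Hôpital's rule the quotient is (-1/(t + 5)^2)/(-12); substituting t = -4 gives 1/12.

1/12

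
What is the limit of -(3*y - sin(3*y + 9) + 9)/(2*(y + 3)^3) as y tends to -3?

-9/4

Direct substitution gives 0/0.
Apply L'Hôpital: lim (3 - 3*cos(3*y + 9))/(-6*(y + 3)^2), still 0/0.
Apply L'Hôpital: lim (9*sin(3*y + 9))/(-12*y - 36), still 0/0.
After 3 applications of L'Hôpital's rule the quotient is (27*cos(3*y + 9))/(-12); substituting y = -3 gives -9/4.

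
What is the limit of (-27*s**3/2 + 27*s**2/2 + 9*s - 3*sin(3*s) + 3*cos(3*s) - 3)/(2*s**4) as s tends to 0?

Substitution gives 0/0 (the numerator vanishes to order 4).
Expand each term to order s^4: the coefficient of s^4 in -3·sin(3s) is 0 and in 3·cos(3s) is 81/8.
Lower-order terms cancel with the polynomial part, so the numerator is (81/8)·s^4 + o(s^4), and the limit is (81/8)/(2) = 81/16.

81/16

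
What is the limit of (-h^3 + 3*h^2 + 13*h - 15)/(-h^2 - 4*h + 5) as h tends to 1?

-8/3

Since h = 1 makes numerator and denominator zero, (h - 1) divides both.
Cancelling it gives (-h^2 + 2*h + 15)/(-h - 5); now plug in h = 1 to get -8/3.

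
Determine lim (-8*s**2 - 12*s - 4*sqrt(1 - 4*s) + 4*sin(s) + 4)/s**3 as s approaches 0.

Substitution gives 0/0; apply L'Hôpital's rule 3 times.
After differentiating numerator and denominator 3 times the quotient is (-4*cos(s) + 96/(1 - 4*s)^(5/2))/(6); at s = 0 this is 46/3.

46/3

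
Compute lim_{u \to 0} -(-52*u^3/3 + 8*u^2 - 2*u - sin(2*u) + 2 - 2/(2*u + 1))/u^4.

32

Substitution gives 0/0 (the numerator vanishes to order 4).
Expand each term to order u^4: the coefficient of u^4 in −sin(2u) is 0 and in -2·1/(1 + 2u) is -32.
Lower-order terms cancel with the polynomial part, so the numerator is (-32)·u^4 + o(u^4), and the limit is (-32)/(-1) = 32.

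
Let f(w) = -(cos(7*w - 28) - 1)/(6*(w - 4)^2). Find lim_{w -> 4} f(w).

Direct substitution gives 0/0.
Apply L'Hôpital: lim (-7*sin(7*w - 28))/(48 - 12*w), still 0/0.
After 2 applications of L'Hôpital's rule the quotient is (-49*cos(7*w - 28))/(-12); substituting w = 4 gives 49/12.

49/12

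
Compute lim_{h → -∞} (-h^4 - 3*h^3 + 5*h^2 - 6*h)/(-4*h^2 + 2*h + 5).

∞

The numerator has higher degree (4 > 2); the quotient behaves like (-1/(-4))·h^2 for large |h|.
As h → −∞ this diverges to ∞.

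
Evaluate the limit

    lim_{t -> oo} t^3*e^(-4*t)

0

Write as t^3/e^{4t}, an ∞/∞ form.
Exponential growth dominates any polynomial, so repeated L'Hôpital (or the standard result) gives 0.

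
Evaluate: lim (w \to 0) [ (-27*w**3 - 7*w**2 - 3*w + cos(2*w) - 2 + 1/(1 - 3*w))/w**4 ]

245/3

Substitution gives 0/0; apply L'Hôpital's rule 4 times.
After differentiating numerator and denominator 4 times the quotient is (16*cos(2*w) - 1944/(3*w - 1)^5)/(24); at w = 0 this is 245/3.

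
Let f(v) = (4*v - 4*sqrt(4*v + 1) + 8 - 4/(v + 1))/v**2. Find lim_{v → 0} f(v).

4

Substitution gives 0/0; apply L'Hôpital's rule 2 times.
After differentiating numerator and denominator 2 times the quotient is (16/(4*v + 1)^(3/2) - 8/(v + 1)^3)/(2); at v = 0 this is 4.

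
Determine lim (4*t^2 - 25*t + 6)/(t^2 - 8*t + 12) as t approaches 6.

Since t = 6 makes numerator and denominator zero, (t - 6) divides both.
Cancelling it gives (4*t - 1)/(t - 2); now plug in t = 6 to get 23/4.

23/4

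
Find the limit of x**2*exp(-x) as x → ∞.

0

Write as x^2/e^{1x}, an ∞/∞ form.
Exponential growth dominates any polynomial, so repeated L'Hôpital (or the standard result) gives 0.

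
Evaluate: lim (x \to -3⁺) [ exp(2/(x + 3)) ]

∞

As x → -3⁺, 2/(x + 3) → +∞, so e^(2/(x + 3)) → ∞.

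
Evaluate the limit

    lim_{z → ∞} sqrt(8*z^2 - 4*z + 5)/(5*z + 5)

2*√(2)/5

For large |z|, √(8*z^2 - 4*z + 5) ≈ √8·|z| and the denominator ≈ 5z.
Since z → +∞, |z| = z, giving √8/(5) = 2*√(2)/5.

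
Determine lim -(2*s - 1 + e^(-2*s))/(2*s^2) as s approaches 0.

Direct substitution gives 0/0.
Apply L'Hôpital: lim (2 - 2*e^(-2*s))/(-4*s), still 0/0.
After 2 applications of L'Hôpital's rule the quotient is (4*e^(-2*s))/(-4); substituting s = 0 gives -1.

-1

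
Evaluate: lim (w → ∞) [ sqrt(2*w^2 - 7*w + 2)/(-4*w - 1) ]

For large |w|, √(2*w^2 - 7*w + 2) ≈ √2·|w| and the denominator ≈ -4w.
Since w → +∞, |w| = w, giving √2/(-4) = -√(2)/4.

-√(2)/4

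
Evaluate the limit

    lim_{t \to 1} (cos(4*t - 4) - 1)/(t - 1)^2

-8

Direct substitution gives 0/0.
Apply L'Hôpital: lim (-4*sin(4*t - 4))/(2*t - 2), still 0/0.
After 2 applications of L'Hôpital's rule the quotient is (-16*cos(4*t - 4))/(2); substituting t = 1 gives -8.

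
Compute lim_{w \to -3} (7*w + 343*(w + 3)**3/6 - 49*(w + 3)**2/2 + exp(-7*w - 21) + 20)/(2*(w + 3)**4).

2401/48

Direct substitution gives 0/0.
Apply L'Hôpital: lim (-49*w + 343*(w + 3)^2/2 - 7*e^(-7*w - 21) - 140)/(8*(w + 3)^3), still 0/0.
Apply L'Hôpital: lim (343*w + 49*e^(-7*w - 21) + 980)/(24*(w + 3)^2), still 0/0.
Apply L'Hôpital: lim (343 - 343*e^(-7*w - 21))/(48*w + 144), still 0/0.
After 4 applications of L'Hôpital's rule the quotient is (2401*e^(-7*w - 21))/(48); substituting w = -3 gives 2401/48.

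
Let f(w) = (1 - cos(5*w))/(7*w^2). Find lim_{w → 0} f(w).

Substitution gives 0/0.
Use (1 − cos u)/u² → 1/2 with u = 5w: the limit is 5²/(2·7) = 25/14.

25/14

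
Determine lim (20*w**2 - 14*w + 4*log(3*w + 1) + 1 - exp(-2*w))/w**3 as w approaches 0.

112/3

Substitution gives 0/0; apply L'Hôpital's rule 3 times.
After differentiating numerator and denominator 3 times the quotient is (8*e^(-2*w) + 216/(3*w + 1)^3)/(6); at w = 0 this is 112/3.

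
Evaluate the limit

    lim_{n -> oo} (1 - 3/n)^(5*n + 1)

e^(-15)

Let L be the limit and take ln: ln L = lim (5n + 1)·ln(1 - 3/n) = lim (5n + 1)·(-3/n + O(1/n²)) = -15.
Hence L = e^(-15).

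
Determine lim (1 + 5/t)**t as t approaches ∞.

Write it as [(1 + 5/t)^t]^(1) · (1 + 5/t)^(0). The bracketed term tends to e^(5) and the second factor to 1, so the limit is e^(5).

e^(5)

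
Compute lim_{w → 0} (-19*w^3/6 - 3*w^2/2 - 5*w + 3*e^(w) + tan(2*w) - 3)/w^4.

Substitution gives 0/0; apply L'Hôpital's rule 4 times.
After differentiating numerator and denominator 4 times the quotient is (3*e^(w) + 384*tan(2*w)^5 + 640*tan(2*w)^3 + 256*tan(2*w))/(24); at w = 0 this is 1/8.

1/8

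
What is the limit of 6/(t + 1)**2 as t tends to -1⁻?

∞

As t → -1⁻, (t + 1) → 0⁻, so (t + 1)^2 → 0⁺ and 6/(t + 1)^2 → ∞.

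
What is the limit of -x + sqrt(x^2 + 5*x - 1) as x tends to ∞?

5/2

This has the form ∞ − ∞. Multiply and divide by the conjugate √(x^2 + 5*x - 1) + x.
That gives (5x - 1) / (√(x^2 + 5*x - 1) + x).
Divide numerator and denominator by x: the limit is 5/(2·1) = 5/2.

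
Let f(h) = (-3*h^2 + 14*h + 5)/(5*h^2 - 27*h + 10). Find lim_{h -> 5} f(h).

-16/23

Since h = 5 makes numerator and denominator zero, (h - 5) divides both.
Cancelling it gives (-3*h - 1)/(5*h - 2); now plug in h = 5 to get -16/23.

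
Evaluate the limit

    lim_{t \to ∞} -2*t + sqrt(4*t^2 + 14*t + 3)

This has the form ∞ − ∞. Multiply and divide by the conjugate √(4*t^2 + 14*t + 3) + 2t.
That gives (14t + 3) / (√(4*t^2 + 14*t + 3) + 2t).
Divide numerator and denominator by t: the limit is 14/(2·2) = 7/2.

7/2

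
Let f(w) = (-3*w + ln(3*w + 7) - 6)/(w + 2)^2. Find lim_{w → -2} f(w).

Direct substitution gives 0/0.
Apply L'Hôpital: lim (-3 + 3/(3*w + 7))/(2*w + 4), still 0/0.
After 2 applications of L'Hôpital's rule the quotient is (-9/(3*w + 7)^2)/(2); substituting w = -2 gives -9/2.

-9/2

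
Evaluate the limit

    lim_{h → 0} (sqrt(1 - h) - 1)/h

Substitution gives 0/0. Multiply numerator and denominator by the conjugate √(1 - h) + √1.
The numerator becomes (1 - h) − 1 = -h, so the expression simplifies to -1/(√(1 - h) + √1).
Letting h → 0 gives -1/(2√1) = -1/2.

-1/2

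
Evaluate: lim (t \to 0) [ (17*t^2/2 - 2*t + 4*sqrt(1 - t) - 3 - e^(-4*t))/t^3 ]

125/12

Substitution gives 0/0 (the numerator vanishes to order 3).
Expand each term to order t^3: the coefficient of t^3 in −e^(-4t) is 32/3 and in 4·√(1 - t) is -1/4.
Lower-order terms cancel with the polynomial part, so the numerator is (125/12)·t^3 + o(t^3), and the limit is (125/12)/(1) = 125/12.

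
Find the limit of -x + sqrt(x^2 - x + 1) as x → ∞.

An ∞ − ∞ form. Rationalising with the conjugate, the difference becomes (-x + 1) / (√(x^2 - x + 1) + x).
For large x the denominator behaves like 2·x, so the quotient tends to -1/2 = -1/2.

-1/2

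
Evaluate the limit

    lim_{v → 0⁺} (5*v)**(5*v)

Base → 0⁺ and exponent → 0⁺: a 0^0 form.
Take logs: 5v·ln(5v). This is 0·(−∞); rewriting as ln(5v)/(1/(5v)) and applying L'Hôpital gives 0.
Hence the limit is e^0 = 1.

1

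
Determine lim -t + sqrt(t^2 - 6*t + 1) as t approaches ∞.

An ∞ − ∞ form. Rationalising with the conjugate, the difference becomes (-6t + 1) / (√(t^2 - 6*t + 1) + t).
For large t the denominator behaves like 2·t, so the quotient tends to -6/2 = -3.

-3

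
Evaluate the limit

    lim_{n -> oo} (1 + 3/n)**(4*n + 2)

Write it as [(1 + 3/n)^n]^(4) · (1 + 3/n)^(2). The bracketed term tends to e^(3) and the second factor to 1, so the limit is e^(12).

e^(12)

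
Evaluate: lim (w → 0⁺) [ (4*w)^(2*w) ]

Base → 0⁺ and exponent → 0⁺: a 0^0 form.
Take logs: 2w·ln(4w). This is 0·(−∞); rewriting as ln(4w)/(1/(2w)) and applying L'Hôpital gives 0.
Hence the limit is e^0 = 1.

1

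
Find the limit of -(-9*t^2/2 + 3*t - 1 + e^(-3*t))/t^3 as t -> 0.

9/2

Direct substitution gives 0/0.
Apply L'Hôpital: lim (-9*t + 3 - 3*e^(-3*t))/(-3*t^2), still 0/0.
Apply L'Hôpital: lim (-9 + 9*e^(-3*t))/(-6*t), still 0/0.
After 3 applications of L'Hôpital's rule the quotient is (-27*e^(-3*t))/(-6); substituting t = 0 gives 9/2.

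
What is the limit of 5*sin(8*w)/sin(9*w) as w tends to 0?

Substitution gives 0/0.
Divide numerator and denominator by w: sin(8w)/w → 8 and sin(9w)/w → 9, so the limit is 5·8/9 = 40/9.

40/9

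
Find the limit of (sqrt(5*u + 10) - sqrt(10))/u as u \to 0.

A 0/0 form; rationalise with √(10 + 5u) + √10. This collapses the numerator to 5u, leaving 5/(√(10 + 5u) + √10) → 5/(2√10) = √(10)/4.

√(10)/4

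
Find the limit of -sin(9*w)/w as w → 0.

Substitution gives 0/0.
Write it as (9/(-1))·sin(9w)/(9w); since sin(u)/u → 1, the limit is -9.

-9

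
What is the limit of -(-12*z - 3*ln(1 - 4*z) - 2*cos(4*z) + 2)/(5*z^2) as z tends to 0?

Substitution gives 0/0; apply L'Hôpital's rule 2 times.
After differentiating numerator and denominator 2 times the quotient is (32*cos(4*z) + 48/(4*z - 1)^2)/(-10); at z = 0 this is -8.

-8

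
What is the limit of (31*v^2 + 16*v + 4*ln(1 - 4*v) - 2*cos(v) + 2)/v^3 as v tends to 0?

Substitution gives 0/0; apply L'Hôpital's rule 3 times.
After differentiating numerator and denominator 3 times the quotient is (-2*sin(v) + 512/(4*v - 1)^3)/(6); at v = 0 this is -256/3.

-256/3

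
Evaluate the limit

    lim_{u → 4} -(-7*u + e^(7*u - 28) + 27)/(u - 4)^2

-49/2

Direct substitution gives 0/0.
Apply L'Hôpital: lim (7*e^(7*u - 28) - 7)/(8 - 2*u), still 0/0.
After 2 applications of L'Hôpital's rule the quotient is (49*e^(7*u - 28))/(-2); substituting u = 4 gives -49/2.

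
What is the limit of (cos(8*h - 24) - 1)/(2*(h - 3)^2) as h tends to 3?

Direct substitution gives 0/0.
Apply L'Hôpital: lim (-8*sin(8*h - 24))/(4*h - 12), still 0/0.
After 2 applications of L'Hôpital's rule the quotient is (-64*cos(8*h - 24))/(4); substituting h = 3 gives -16.

-16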